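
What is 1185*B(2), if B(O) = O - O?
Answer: 0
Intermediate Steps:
B(O) = 0
1185*B(2) = 1185*0 = 0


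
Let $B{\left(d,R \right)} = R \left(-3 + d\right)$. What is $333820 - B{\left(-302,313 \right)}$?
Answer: $429285$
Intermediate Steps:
$333820 - B{\left(-302,313 \right)} = 333820 - 313 \left(-3 - 302\right) = 333820 - 313 \left(-305\right) = 333820 - -95465 = 333820 + 95465 = 429285$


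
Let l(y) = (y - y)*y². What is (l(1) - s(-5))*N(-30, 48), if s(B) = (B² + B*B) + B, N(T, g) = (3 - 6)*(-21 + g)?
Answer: 3645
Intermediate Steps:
l(y) = 0 (l(y) = 0*y² = 0)
N(T, g) = 63 - 3*g (N(T, g) = -3*(-21 + g) = 63 - 3*g)
s(B) = B + 2*B² (s(B) = (B² + B²) + B = 2*B² + B = B + 2*B²)
(l(1) - s(-5))*N(-30, 48) = (0 - (-5)*(1 + 2*(-5)))*(63 - 3*48) = (0 - (-5)*(1 - 10))*(63 - 144) = (0 - (-5)*(-9))*(-81) = (0 - 1*45)*(-81) = (0 - 45)*(-81) = -45*(-81) = 3645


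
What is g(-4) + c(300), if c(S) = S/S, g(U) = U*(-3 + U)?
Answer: 29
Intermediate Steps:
c(S) = 1
g(-4) + c(300) = -4*(-3 - 4) + 1 = -4*(-7) + 1 = 28 + 1 = 29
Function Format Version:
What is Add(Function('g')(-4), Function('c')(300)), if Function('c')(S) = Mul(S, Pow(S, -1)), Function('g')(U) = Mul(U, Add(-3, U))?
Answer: 29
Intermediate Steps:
Function('c')(S) = 1
Add(Function('g')(-4), Function('c')(300)) = Add(Mul(-4, Add(-3, -4)), 1) = Add(Mul(-4, -7), 1) = Add(28, 1) = 29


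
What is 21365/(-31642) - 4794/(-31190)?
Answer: -257341301/493456990 ≈ -0.52151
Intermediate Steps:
21365/(-31642) - 4794/(-31190) = 21365*(-1/31642) - 4794*(-1/31190) = -21365/31642 + 2397/15595 = -257341301/493456990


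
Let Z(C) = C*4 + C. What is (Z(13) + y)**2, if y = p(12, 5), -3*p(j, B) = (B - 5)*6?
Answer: 4225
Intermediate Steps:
Z(C) = 5*C (Z(C) = 4*C + C = 5*C)
p(j, B) = 10 - 2*B (p(j, B) = -(B - 5)*6/3 = -(-5 + B)*6/3 = -(-30 + 6*B)/3 = 10 - 2*B)
y = 0 (y = 10 - 2*5 = 10 - 10 = 0)
(Z(13) + y)**2 = (5*13 + 0)**2 = (65 + 0)**2 = 65**2 = 4225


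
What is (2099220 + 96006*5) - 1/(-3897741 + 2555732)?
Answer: 3461376713251/1342009 ≈ 2.5792e+6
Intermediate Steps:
(2099220 + 96006*5) - 1/(-3897741 + 2555732) = (2099220 + 480030) - 1/(-1342009) = 2579250 - 1*(-1/1342009) = 2579250 + 1/1342009 = 3461376713251/1342009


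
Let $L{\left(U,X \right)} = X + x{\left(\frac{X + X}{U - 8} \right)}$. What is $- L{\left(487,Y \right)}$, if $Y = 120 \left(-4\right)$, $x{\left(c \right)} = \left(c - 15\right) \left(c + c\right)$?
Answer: $\frac{94493280}{229441} \approx 411.84$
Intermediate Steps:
$x{\left(c \right)} = 2 c \left(-15 + c\right)$ ($x{\left(c \right)} = \left(-15 + c\right) 2 c = 2 c \left(-15 + c\right)$)
$Y = -480$
$L{\left(U,X \right)} = X + \frac{4 X \left(-15 + \frac{2 X}{-8 + U}\right)}{-8 + U}$ ($L{\left(U,X \right)} = X + 2 \frac{X + X}{U - 8} \left(-15 + \frac{X + X}{U - 8}\right) = X + 2 \frac{2 X}{-8 + U} \left(-15 + \frac{2 X}{-8 + U}\right) = X + \frac{4 X \left(-15 + \frac{2 X}{-8 + U}\right)}{-8 + U}$)
$- L{\left(487,Y \right)} = - \frac{\left(-480\right) \left(480 + \left(-8 + 487\right)^{2} - 29220 + 8 \left(-480\right)\right)}{\left(-8 + 487\right)^{2}} = - \frac{\left(-480\right) \left(480 + 479^{2} - 29220 - 3840\right)}{229441} = - \frac{\left(-480\right) \left(480 + 229441 - 29220 - 3840\right)}{229441} = - \frac{\left(-480\right) 196861}{229441} = \left(-1\right) \left(- \frac{94493280}{229441}\right) = \frac{94493280}{229441}$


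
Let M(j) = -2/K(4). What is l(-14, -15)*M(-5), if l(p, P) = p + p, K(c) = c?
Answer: 14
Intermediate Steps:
l(p, P) = 2*p
M(j) = -1/2 (M(j) = -2/4 = -2*1/4 = -1/2)
l(-14, -15)*M(-5) = (2*(-14))*(-1/2) = -28*(-1/2) = 14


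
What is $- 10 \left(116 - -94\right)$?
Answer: $-2100$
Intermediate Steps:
$- 10 \left(116 - -94\right) = - 10 \left(116 + 94\right) = \left(-10\right) 210 = -2100$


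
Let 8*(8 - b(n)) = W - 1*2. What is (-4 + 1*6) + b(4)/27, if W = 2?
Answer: 62/27 ≈ 2.2963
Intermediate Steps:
b(n) = 8 (b(n) = 8 - (2 - 1*2)/8 = 8 - (2 - 2)/8 = 8 - 1/8*0 = 8 + 0 = 8)
(-4 + 1*6) + b(4)/27 = (-4 + 1*6) + 8/27 = (-4 + 6) + 8*(1/27) = 2 + 8/27 = 62/27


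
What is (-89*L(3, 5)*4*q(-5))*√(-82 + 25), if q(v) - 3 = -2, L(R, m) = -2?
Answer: 712*I*√57 ≈ 5375.5*I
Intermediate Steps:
q(v) = 1 (q(v) = 3 - 2 = 1)
(-89*L(3, 5)*4*q(-5))*√(-82 + 25) = (-89*(-2*4))*√(-82 + 25) = (-(-712))*√(-57) = (-89*(-8))*(I*√57) = 712*(I*√57) = 712*I*√57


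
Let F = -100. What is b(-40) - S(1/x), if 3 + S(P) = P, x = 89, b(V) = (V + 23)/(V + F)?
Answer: 38753/12460 ≈ 3.1102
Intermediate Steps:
b(V) = (23 + V)/(-100 + V) (b(V) = (V + 23)/(V - 100) = (23 + V)/(-100 + V))
S(P) = -3 + P
b(-40) - S(1/x) = (23 - 40)/(-100 - 40) - (-3 + 1/89) = -17/(-140) - (-3 + 1/89) = -1/140*(-17) - 1*(-266/89) = 17/140 + 266/89 = 38753/12460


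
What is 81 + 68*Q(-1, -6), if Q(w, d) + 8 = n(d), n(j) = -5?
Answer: -803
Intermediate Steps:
Q(w, d) = -13 (Q(w, d) = -8 - 5 = -13)
81 + 68*Q(-1, -6) = 81 + 68*(-13) = 81 - 884 = -803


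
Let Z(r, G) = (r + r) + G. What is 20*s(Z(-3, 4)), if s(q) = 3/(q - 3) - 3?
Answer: -72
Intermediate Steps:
Z(r, G) = G + 2*r (Z(r, G) = 2*r + G = G + 2*r)
s(q) = -3 + 3/(-3 + q) (s(q) = 3/(-3 + q) - 3 = -3 + 3/(-3 + q))
20*s(Z(-3, 4)) = 20*(3*(4 - (4 + 2*(-3)))/(-3 + (4 + 2*(-3)))) = 20*(3*(4 - (4 - 6))/(-3 + (4 - 6))) = 20*(3*(4 - 1*(-2))/(-3 - 2)) = 20*(3*(4 + 2)/(-5)) = 20*(3*(-⅕)*6) = 20*(-18/5) = -72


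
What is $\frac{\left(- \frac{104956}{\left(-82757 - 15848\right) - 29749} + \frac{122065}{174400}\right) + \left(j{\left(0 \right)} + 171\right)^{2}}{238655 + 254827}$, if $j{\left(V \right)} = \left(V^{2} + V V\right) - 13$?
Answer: $\frac{5080468673671}{100423307061120} \approx 0.050591$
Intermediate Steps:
$j{\left(V \right)} = -13 + 2 V^{2}$ ($j{\left(V \right)} = \left(V^{2} + V^{2}\right) - 13 = 2 V^{2} - 13 = -13 + 2 V^{2}$)
$\frac{\left(- \frac{104956}{\left(-82757 - 15848\right) - 29749} + \frac{122065}{174400}\right) + \left(j{\left(0 \right)} + 171\right)^{2}}{238655 + 254827} = \frac{\left(- \frac{104956}{\left(-82757 - 15848\right) - 29749} + \frac{122065}{174400}\right) + \left(\left(-13 + 2 \cdot 0^{2}\right) + 171\right)^{2}}{238655 + 254827} = \frac{\left(- \frac{104956}{-98605 - 29749} + 122065 \cdot \frac{1}{174400}\right) + \left(\left(-13 + 2 \cdot 0\right) + 171\right)^{2}}{493482} = \left(\left(- \frac{104956}{-128354} + \frac{24413}{34880}\right) + \left(\left(-13 + 0\right) + 171\right)^{2}\right) \frac{1}{493482} = \left(\left(\left(-104956\right) \left(- \frac{1}{128354}\right) + \frac{24413}{34880}\right) + \left(-13 + 171\right)^{2}\right) \frac{1}{493482} = \left(\left(\frac{52478}{64177} + \frac{24413}{34880}\right) + 158^{2}\right) \frac{1}{493482} = \left(\frac{3397185741}{2238493760} + 24964\right) \frac{1}{493482} = \frac{55885155410381}{2238493760} \cdot \frac{1}{493482} = \frac{5080468673671}{100423307061120}$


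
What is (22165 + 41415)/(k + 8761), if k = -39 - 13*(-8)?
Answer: 31790/4413 ≈ 7.2037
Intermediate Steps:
k = 65 (k = -39 + 104 = 65)
(22165 + 41415)/(k + 8761) = (22165 + 41415)/(65 + 8761) = 63580/8826 = 63580*(1/8826) = 31790/4413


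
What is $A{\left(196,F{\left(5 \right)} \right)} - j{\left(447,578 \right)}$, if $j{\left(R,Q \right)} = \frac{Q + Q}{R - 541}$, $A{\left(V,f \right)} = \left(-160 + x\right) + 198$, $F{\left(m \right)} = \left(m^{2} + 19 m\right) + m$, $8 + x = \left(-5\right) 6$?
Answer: $\frac{578}{47} \approx 12.298$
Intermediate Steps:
$x = -38$ ($x = -8 - 30 = -38$)
$F{\left(m \right)} = m^{2} + 20 m$
$A{\left(V,f \right)} = 0$ ($A{\left(V,f \right)} = \left(-160 - 38\right) + 198 = -198 + 198 = 0$)
$j{\left(R,Q \right)} = \frac{2 Q}{-541 + R}$
$A{\left(196,F{\left(5 \right)} \right)} - j{\left(447,578 \right)} = 0 - 2 \cdot 578 \frac{1}{-541 + 447} = 0 - 2 \cdot 578 \frac{1}{-94} = 0 - 2 \cdot 578 \left(- \frac{1}{94}\right) = 0 - - \frac{578}{47} = 0 + \frac{578}{47} = \frac{578}{47}$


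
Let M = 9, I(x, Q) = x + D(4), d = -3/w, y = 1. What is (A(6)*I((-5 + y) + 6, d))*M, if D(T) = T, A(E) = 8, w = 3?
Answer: 432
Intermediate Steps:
d = -1 (d = -3/3 = -1*1 = -1)
I(x, Q) = 4 + x (I(x, Q) = x + 4 = 4 + x)
(A(6)*I((-5 + y) + 6, d))*M = (8*(4 + ((-5 + 1) + 6)))*9 = (8*(4 + (-4 + 6)))*9 = (8*(4 + 2))*9 = (8*6)*9 = 48*9 = 432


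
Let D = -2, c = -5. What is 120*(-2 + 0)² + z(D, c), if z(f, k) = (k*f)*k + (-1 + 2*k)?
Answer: 419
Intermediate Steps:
z(f, k) = -1 + 2*k + f*k² (z(f, k) = (f*k)*k + (-1 + 2*k) = f*k² + (-1 + 2*k) = -1 + 2*k + f*k²)
120*(-2 + 0)² + z(D, c) = 120*(-2 + 0)² + (-1 + 2*(-5) - 2*(-5)²) = 120*(-2)² + (-1 - 10 - 2*25) = 120*4 + (-1 - 10 - 50) = 480 - 61 = 419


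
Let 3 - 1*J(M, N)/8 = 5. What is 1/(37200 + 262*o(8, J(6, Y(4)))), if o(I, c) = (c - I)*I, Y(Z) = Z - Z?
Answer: -1/13104 ≈ -7.6313e-5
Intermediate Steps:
Y(Z) = 0
J(M, N) = -16 (J(M, N) = 24 - 8*5 = 24 - 40 = -16)
o(I, c) = I*(c - I)
1/(37200 + 262*o(8, J(6, Y(4)))) = 1/(37200 + 262*(8*(-16 - 1*8))) = 1/(37200 + 262*(8*(-16 - 8))) = 1/(37200 + 262*(8*(-24))) = 1/(37200 + 262*(-192)) = 1/(37200 - 50304) = 1/(-13104) = -1/13104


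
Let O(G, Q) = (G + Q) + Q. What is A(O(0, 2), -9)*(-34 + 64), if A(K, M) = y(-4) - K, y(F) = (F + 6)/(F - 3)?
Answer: -900/7 ≈ -128.57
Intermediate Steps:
y(F) = (6 + F)/(-3 + F)
O(G, Q) = G + 2*Q
A(K, M) = -2/7 - K (A(K, M) = (6 - 4)/(-3 - 4) - K = 2/(-7) - K = -1/7*2 - K = -2/7 - K)
A(O(0, 2), -9)*(-34 + 64) = (-2/7 - (0 + 2*2))*(-34 + 64) = (-2/7 - (0 + 4))*30 = (-2/7 - 1*4)*30 = (-2/7 - 4)*30 = -30/7*30 = -900/7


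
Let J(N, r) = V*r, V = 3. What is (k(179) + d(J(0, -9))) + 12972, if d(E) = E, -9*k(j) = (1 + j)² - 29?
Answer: 84134/9 ≈ 9348.2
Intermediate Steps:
J(N, r) = 3*r
k(j) = 29/9 - (1 + j)²/9 (k(j) = -((1 + j)² - 29)/9 = -(-29 + (1 + j)²)/9 = 29/9 - (1 + j)²/9)
(k(179) + d(J(0, -9))) + 12972 = ((29/9 - (1 + 179)²/9) + 3*(-9)) + 12972 = ((29/9 - ⅑*180²) - 27) + 12972 = ((29/9 - ⅑*32400) - 27) + 12972 = ((29/9 - 3600) - 27) + 12972 = (-32371/9 - 27) + 12972 = -32614/9 + 12972 = 84134/9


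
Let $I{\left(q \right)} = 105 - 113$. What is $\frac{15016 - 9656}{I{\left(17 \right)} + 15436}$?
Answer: $\frac{1340}{3857} \approx 0.34742$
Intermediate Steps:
$I{\left(q \right)} = -8$ ($I{\left(q \right)} = 105 - 113 = -8$)
$\frac{15016 - 9656}{I{\left(17 \right)} + 15436} = \frac{15016 - 9656}{-8 + 15436} = \frac{5360}{15428} = 5360 \cdot \frac{1}{15428} = \frac{1340}{3857}$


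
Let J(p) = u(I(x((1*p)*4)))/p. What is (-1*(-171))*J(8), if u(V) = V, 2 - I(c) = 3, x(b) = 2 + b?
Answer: -171/8 ≈ -21.375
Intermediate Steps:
I(c) = -1 (I(c) = 2 - 1*3 = 2 - 3 = -1)
J(p) = -1/p
(-1*(-171))*J(8) = (-1*(-171))*(-1/8) = 171*(-1*⅛) = 171*(-⅛) = -171/8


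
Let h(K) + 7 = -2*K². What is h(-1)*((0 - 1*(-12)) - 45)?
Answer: 297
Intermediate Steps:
h(K) = -7 - 2*K²
h(-1)*((0 - 1*(-12)) - 45) = (-7 - 2*(-1)²)*((0 - 1*(-12)) - 45) = (-7 - 2*1)*((0 + 12) - 45) = (-7 - 2)*(12 - 45) = -9*(-33) = 297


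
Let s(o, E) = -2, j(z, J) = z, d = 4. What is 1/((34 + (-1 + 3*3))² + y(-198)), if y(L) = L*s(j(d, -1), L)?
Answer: 1/2160 ≈ 0.00046296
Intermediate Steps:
y(L) = -2*L (y(L) = L*(-2) = -2*L)
1/((34 + (-1 + 3*3))² + y(-198)) = 1/((34 + (-1 + 3*3))² - 2*(-198)) = 1/((34 + (-1 + 9))² + 396) = 1/((34 + 8)² + 396) = 1/(42² + 396) = 1/(1764 + 396) = 1/2160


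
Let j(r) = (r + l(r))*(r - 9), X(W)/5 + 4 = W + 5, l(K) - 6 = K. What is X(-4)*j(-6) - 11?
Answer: -1361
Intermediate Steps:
l(K) = 6 + K
X(W) = 5 + 5*W (X(W) = -20 + 5*(W + 5) = -20 + 5*(5 + W) = -20 + (25 + 5*W) = 5 + 5*W)
j(r) = (-9 + r)*(6 + 2*r) (j(r) = (r + (6 + r))*(r - 9) = (6 + 2*r)*(-9 + r) = (-9 + r)*(6 + 2*r))
X(-4)*j(-6) - 11 = (5 + 5*(-4))*(-54 - 12*(-6) + 2*(-6)²) - 11 = (5 - 20)*(-54 + 72 + 2*36) - 11 = -15*(-54 + 72 + 72) - 11 = -15*90 - 11 = -1350 - 11 = -1361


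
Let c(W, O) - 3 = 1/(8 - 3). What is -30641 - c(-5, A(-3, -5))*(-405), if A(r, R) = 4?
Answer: -29345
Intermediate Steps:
c(W, O) = 16/5 (c(W, O) = 3 + 1/(8 - 3) = 3 + 1/5 = 16/5)
-30641 - c(-5, A(-3, -5))*(-405) = -30641 - 16*(-405)/5 = -30641 - 1*(-1296) = -30641 + 1296 = -29345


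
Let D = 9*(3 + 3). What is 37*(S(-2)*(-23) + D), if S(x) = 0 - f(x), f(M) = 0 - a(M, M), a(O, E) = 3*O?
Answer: 7104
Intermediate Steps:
f(M) = -3*M (f(M) = 0 - 3*M = -3*M)
S(x) = 3*x (S(x) = 0 - (-3)*x = 0 + 3*x = 3*x)
D = 54 (D = 9*6 = 54)
37*(S(-2)*(-23) + D) = 37*((3*(-2))*(-23) + 54) = 37*(-6*(-23) + 54) = 37*(138 + 54) = 37*192 = 7104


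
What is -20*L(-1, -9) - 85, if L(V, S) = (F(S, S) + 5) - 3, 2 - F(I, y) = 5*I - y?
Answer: -885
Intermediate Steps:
F(I, y) = 2 + y - 5*I (F(I, y) = 2 - (5*I - y) = 2 - (-y + 5*I) = 2 + (y - 5*I) = 2 + y - 5*I)
L(V, S) = 4 - 4*S (L(V, S) = ((2 + S - 5*S) + 5) - 3 = ((2 - 4*S) + 5) - 3 = (7 - 4*S) - 3 = 4 - 4*S)
-20*L(-1, -9) - 85 = -20*(4 - 4*(-9)) - 85 = -20*(4 + 36) - 85 = -20*40 - 85 = -800 - 85 = -885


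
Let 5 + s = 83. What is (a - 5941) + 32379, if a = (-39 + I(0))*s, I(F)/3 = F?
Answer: 23396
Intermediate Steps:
s = 78 (s = -5 + 83 = 78)
I(F) = 3*F
a = -3042 (a = (-39 + 3*0)*78 = (-39 + 0)*78 = -39*78 = -3042)
(a - 5941) + 32379 = (-3042 - 5941) + 32379 = -8983 + 32379 = 23396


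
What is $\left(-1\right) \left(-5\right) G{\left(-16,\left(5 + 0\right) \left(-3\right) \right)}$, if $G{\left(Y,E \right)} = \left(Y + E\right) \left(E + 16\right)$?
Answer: $-155$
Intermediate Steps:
$G{\left(Y,E \right)} = \left(16 + E\right) \left(E + Y\right)$ ($G{\left(Y,E \right)} = \left(E + Y\right) \left(16 + E\right) = \left(16 + E\right) \left(E + Y\right)$)
$\left(-1\right) \left(-5\right) G{\left(-16,\left(5 + 0\right) \left(-3\right) \right)} = \left(-1\right) \left(-5\right) \left(\left(\left(5 + 0\right) \left(-3\right)\right)^{2} + 16 \left(5 + 0\right) \left(-3\right) + 16 \left(-16\right) + \left(5 + 0\right) \left(-3\right) \left(-16\right)\right) = 5 \left(\left(5 \left(-3\right)\right)^{2} + 16 \cdot 5 \left(-3\right) - 256 + 5 \left(-3\right) \left(-16\right)\right) = 5 \left(\left(-15\right)^{2} + 16 \left(-15\right) - 256 - -240\right) = 5 \left(225 - 240 - 256 + 240\right) = 5 \left(-31\right) = -155$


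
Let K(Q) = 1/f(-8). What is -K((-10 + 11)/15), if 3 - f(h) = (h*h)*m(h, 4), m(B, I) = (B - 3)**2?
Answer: 1/7741 ≈ 0.00012918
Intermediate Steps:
m(B, I) = (-3 + B)**2
f(h) = 3 - h**2*(-3 + h)**2 (f(h) = 3 - h*h*(-3 + h)**2 = 3 - h**2*(-3 + h)**2)
K(Q) = -1/7741 (K(Q) = 1/(3 - 1*(-8)**2*(-3 - 8)**2) = 1/(3 - 1*64*(-11)**2) = 1/(3 - 1*64*121) = 1/(3 - 7744) = 1/(-7741) = -1/7741)
-K((-10 + 11)/15) = -1*(-1/7741) = 1/7741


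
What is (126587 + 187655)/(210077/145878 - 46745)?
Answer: -45840994476/6818857033 ≈ -6.7227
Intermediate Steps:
(126587 + 187655)/(210077/145878 - 46745) = 314242/(210077*(1/145878) - 46745) = 314242/(210077/145878 - 46745) = 314242/(-6818857033/145878) = 314242*(-145878/6818857033) = -45840994476/6818857033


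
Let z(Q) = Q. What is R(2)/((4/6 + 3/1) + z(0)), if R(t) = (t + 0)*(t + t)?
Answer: 24/11 ≈ 2.1818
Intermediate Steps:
R(t) = 2*t**2 (R(t) = t*(2*t) = 2*t**2)
R(2)/((4/6 + 3/1) + z(0)) = (2*2**2)/((4/6 + 3/1) + 0) = (2*4)/((4*(1/6) + 3*1) + 0) = 8/((2/3 + 3) + 0) = 8/(11/3 + 0) = 8/(11/3) = (3/11)*8 = 24/11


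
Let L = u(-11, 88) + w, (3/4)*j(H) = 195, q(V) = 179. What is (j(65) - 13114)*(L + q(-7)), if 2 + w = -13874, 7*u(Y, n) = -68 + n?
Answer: 1232171586/7 ≈ 1.7602e+8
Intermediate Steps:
u(Y, n) = -68/7 + n/7 (u(Y, n) = (-68 + n)/7 = -68/7 + n/7)
w = -13876 (w = -2 - 13874 = -13876)
j(H) = 260 (j(H) = (4/3)*195 = 260)
L = -97112/7 (L = (-68/7 + (⅐)*88) - 13876 = (-68/7 + 88/7) - 13876 = 20/7 - 13876 = -97112/7 ≈ -13873.)
(j(65) - 13114)*(L + q(-7)) = (260 - 13114)*(-97112/7 + 179) = -12854*(-95859/7) = 1232171586/7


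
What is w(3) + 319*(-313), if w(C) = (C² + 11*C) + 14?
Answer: -99791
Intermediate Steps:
w(C) = 14 + C² + 11*C
w(3) + 319*(-313) = (14 + 3² + 11*3) + 319*(-313) = (14 + 9 + 33) - 99847 = 56 - 99847 = -99791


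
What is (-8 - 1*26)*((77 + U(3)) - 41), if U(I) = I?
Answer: -1326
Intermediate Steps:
(-8 - 1*26)*((77 + U(3)) - 41) = (-8 - 1*26)*((77 + 3) - 41) = (-8 - 26)*(80 - 41) = -34*39 = -1326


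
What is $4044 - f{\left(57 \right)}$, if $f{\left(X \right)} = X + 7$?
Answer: $3980$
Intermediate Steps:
$f{\left(X \right)} = 7 + X$
$4044 - f{\left(57 \right)} = 4044 - \left(7 + 57\right) = 4044 - 64 = 3980$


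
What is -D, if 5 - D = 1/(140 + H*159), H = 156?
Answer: -124719/24944 ≈ -5.0000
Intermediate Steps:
D = 124719/24944 (D = 5 - 1/(140 + 156*159) = 5 - 1/(140 + 24804) = 5 - 1/24944 = 124719/24944 ≈ 5.0000)
-D = -1*124719/24944 = -124719/24944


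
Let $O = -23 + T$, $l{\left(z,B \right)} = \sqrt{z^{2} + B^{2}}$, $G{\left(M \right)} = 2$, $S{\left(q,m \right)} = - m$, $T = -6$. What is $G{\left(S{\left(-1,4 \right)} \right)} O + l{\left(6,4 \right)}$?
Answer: $-58 + 2 \sqrt{13} \approx -50.789$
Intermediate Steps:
$l{\left(z,B \right)} = \sqrt{B^{2} + z^{2}}$
$O = -29$ ($O = -23 - 6 = -29$)
$G{\left(S{\left(-1,4 \right)} \right)} O + l{\left(6,4 \right)} = 2 \left(-29\right) + \sqrt{4^{2} + 6^{2}} = -58 + \sqrt{16 + 36} = -58 + \sqrt{52} = -58 + 2 \sqrt{13}$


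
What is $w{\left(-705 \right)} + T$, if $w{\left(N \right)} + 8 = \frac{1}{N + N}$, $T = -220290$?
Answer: $- \frac{310620181}{1410} \approx -2.203 \cdot 10^{5}$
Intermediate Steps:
$w{\left(N \right)} = -8 + \frac{1}{2 N}$ ($w{\left(N \right)} = -8 + \frac{1}{N + N} = -8 + \frac{1}{2 N}$)
$w{\left(-705 \right)} + T = \left(-8 + \frac{1}{2 \left(-705\right)}\right) - 220290 = \left(-8 + \frac{1}{2} \left(- \frac{1}{705}\right)\right) - 220290 = \left(-8 - \frac{1}{1410}\right) - 220290 = - \frac{11281}{1410} - 220290 = - \frac{310620181}{1410}$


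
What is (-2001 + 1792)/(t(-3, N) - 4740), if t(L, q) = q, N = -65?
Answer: 209/4805 ≈ 0.043496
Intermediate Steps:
(-2001 + 1792)/(t(-3, N) - 4740) = (-2001 + 1792)/(-65 - 4740) = -209/(-4805) = -209*(-1/4805) = 209/4805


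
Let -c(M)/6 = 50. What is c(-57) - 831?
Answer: -1131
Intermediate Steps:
c(M) = -300 (c(M) = -6*50 = -300)
c(-57) - 831 = -300 - 831 = -1131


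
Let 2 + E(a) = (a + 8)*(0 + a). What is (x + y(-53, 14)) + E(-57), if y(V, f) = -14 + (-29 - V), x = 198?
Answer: 2999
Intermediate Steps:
y(V, f) = -43 - V
E(a) = -2 + a*(8 + a) (E(a) = -2 + (a + 8)*(0 + a) = -2 + (8 + a)*a = -2 + a*(8 + a))
(x + y(-53, 14)) + E(-57) = (198 + (-43 - 1*(-53))) + (-2 + (-57)² + 8*(-57)) = (198 + (-43 + 53)) + (-2 + 3249 - 456) = (198 + 10) + 2791 = 208 + 2791 = 2999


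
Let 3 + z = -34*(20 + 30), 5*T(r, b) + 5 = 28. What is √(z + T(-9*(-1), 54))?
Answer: 2*I*√10615/5 ≈ 41.212*I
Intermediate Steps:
T(r, b) = 23/5 (T(r, b) = -1 + (⅕)*28 = -1 + 28/5 = 23/5)
z = -1703 (z = -3 - 34*(20 + 30) = -3 - 34*50 = -3 - 1700 = -1703)
√(z + T(-9*(-1), 54)) = √(-1703 + 23/5) = √(-8492/5) = 2*I*√10615/5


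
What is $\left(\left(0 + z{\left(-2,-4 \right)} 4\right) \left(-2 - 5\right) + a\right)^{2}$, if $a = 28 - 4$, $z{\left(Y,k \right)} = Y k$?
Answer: $40000$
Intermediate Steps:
$a = 24$ ($a = 28 - 4 = 24$)
$\left(\left(0 + z{\left(-2,-4 \right)} 4\right) \left(-2 - 5\right) + a\right)^{2} = \left(\left(0 + \left(-2\right) \left(-4\right) 4\right) \left(-2 - 5\right) + 24\right)^{2} = \left(\left(0 + 8 \cdot 4\right) \left(-7\right) + 24\right)^{2} = \left(\left(0 + 32\right) \left(-7\right) + 24\right)^{2} = \left(32 \left(-7\right) + 24\right)^{2} = \left(-224 + 24\right)^{2} = \left(-200\right)^{2} = 40000$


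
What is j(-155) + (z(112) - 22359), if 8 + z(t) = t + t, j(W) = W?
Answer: -22298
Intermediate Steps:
z(t) = -8 + 2*t (z(t) = -8 + (t + t) = -8 + 2*t)
j(-155) + (z(112) - 22359) = -155 + ((-8 + 2*112) - 22359) = -155 + ((-8 + 224) - 22359) = -155 + (216 - 22359) = -155 - 22143 = -22298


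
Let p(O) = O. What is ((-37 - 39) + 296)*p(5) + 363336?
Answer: 364436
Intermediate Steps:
((-37 - 39) + 296)*p(5) + 363336 = ((-37 - 39) + 296)*5 + 363336 = (-76 + 296)*5 + 363336 = 220*5 + 363336 = 1100 + 363336 = 364436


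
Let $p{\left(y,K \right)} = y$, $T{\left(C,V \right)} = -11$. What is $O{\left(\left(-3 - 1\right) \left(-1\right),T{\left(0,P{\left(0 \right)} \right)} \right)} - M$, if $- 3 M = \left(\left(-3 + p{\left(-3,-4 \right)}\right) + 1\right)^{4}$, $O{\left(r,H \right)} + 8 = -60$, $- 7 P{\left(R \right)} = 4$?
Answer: $\frac{421}{3} \approx 140.33$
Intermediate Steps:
$P{\left(R \right)} = - \frac{4}{7}$ ($P{\left(R \right)} = \left(- \frac{1}{7}\right) 4 = - \frac{4}{7}$)
$O{\left(r,H \right)} = -68$ ($O{\left(r,H \right)} = -8 - 60 = -68$)
$M = - \frac{625}{3}$ ($M = - \frac{\left(\left(-3 - 3\right) + 1\right)^{4}}{3} = - \frac{\left(-6 + 1\right)^{4}}{3} = - \frac{\left(-5\right)^{4}}{3} = \left(- \frac{1}{3}\right) 625 = - \frac{625}{3} \approx -208.33$)
$O{\left(\left(-3 - 1\right) \left(-1\right),T{\left(0,P{\left(0 \right)} \right)} \right)} - M = -68 - - \frac{625}{3} = -68 + \frac{625}{3} = \frac{421}{3}$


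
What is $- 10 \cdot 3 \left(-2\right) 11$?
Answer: $660$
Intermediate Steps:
$- 10 \cdot 3 \left(-2\right) 11 = \left(-10\right) \left(-6\right) 11 = 60 \cdot 11 = 660$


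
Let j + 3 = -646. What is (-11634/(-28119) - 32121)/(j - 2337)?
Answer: 43009465/3998254 ≈ 10.757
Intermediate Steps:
j = -649 (j = -3 - 646 = -649)
(-11634/(-28119) - 32121)/(j - 2337) = (-11634/(-28119) - 32121)/(-649 - 2337) = (-11634*(-1/28119) - 32121)/(-2986) = (554/1339 - 32121)*(-1/2986) = -43009465/1339*(-1/2986) = 43009465/3998254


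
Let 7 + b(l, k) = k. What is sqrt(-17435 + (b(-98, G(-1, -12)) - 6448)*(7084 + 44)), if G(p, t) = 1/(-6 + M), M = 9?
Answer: I*sqrt(46026299) ≈ 6784.3*I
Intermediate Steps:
G(p, t) = 1/3 (G(p, t) = 1/(-6 + 9) = 1/3)
b(l, k) = -7 + k
sqrt(-17435 + (b(-98, G(-1, -12)) - 6448)*(7084 + 44)) = sqrt(-17435 + ((-7 + 1/3) - 6448)*(7084 + 44)) = sqrt(-17435 + (-20/3 - 6448)*7128) = sqrt(-17435 - 19364/3*7128) = sqrt(-17435 - 46008864) = sqrt(-46026299) = I*sqrt(46026299)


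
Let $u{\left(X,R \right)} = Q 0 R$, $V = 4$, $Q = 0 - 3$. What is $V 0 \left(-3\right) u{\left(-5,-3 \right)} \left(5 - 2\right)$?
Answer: $0$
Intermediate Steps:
$Q = -3$
$u{\left(X,R \right)} = 0$ ($u{\left(X,R \right)} = \left(-3\right) 0 R = 0 R = 0$)
$V 0 \left(-3\right) u{\left(-5,-3 \right)} \left(5 - 2\right) = 4 \cdot 0 \left(-3\right) 0 \left(5 - 2\right) = 0 \left(-3\right) 0 \left(5 - 2\right) = 0 \cdot 0 \cdot 3 = 0 \cdot 0 = 0$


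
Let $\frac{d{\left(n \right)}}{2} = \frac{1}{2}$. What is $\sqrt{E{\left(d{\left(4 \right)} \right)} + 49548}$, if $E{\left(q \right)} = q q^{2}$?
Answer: $\sqrt{49549} \approx 222.6$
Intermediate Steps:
$d{\left(n \right)} = 1$ ($d{\left(n \right)} = \frac{2}{2} = 2 \cdot \frac{1}{2} = 1$)
$E{\left(q \right)} = q^{3}$
$\sqrt{E{\left(d{\left(4 \right)} \right)} + 49548} = \sqrt{1^{3} + 49548} = \sqrt{1 + 49548} = \sqrt{49549}$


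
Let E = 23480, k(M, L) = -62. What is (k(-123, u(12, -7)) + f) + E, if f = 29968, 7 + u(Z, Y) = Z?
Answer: 53386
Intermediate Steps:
u(Z, Y) = -7 + Z
(k(-123, u(12, -7)) + f) + E = (-62 + 29968) + 23480 = 29906 + 23480 = 53386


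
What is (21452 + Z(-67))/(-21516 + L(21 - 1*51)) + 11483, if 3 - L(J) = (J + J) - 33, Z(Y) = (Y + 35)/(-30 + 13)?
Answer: 116140414/10115 ≈ 11482.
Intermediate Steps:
Z(Y) = -35/17 - Y/17 (Z(Y) = (35 + Y)/(-17) = (35 + Y)*(-1/17) = -35/17 - Y/17)
L(J) = 36 - 2*J (L(J) = 3 - ((J + J) - 33) = 3 - (2*J - 33) = 3 - (-33 + 2*J) = 3 + (33 - 2*J) = 36 - 2*J)
(21452 + Z(-67))/(-21516 + L(21 - 1*51)) + 11483 = (21452 + (-35/17 - 1/17*(-67)))/(-21516 + (36 - 2*(21 - 1*51))) + 11483 = (21452 + (-35/17 + 67/17))/(-21516 + (36 - 2*(21 - 51))) + 11483 = (21452 + 32/17)/(-21516 + (36 - 2*(-30))) + 11483 = 364716/(17*(-21516 + (36 + 60))) + 11483 = 364716/(17*(-21516 + 96)) + 11483 = (364716/17)/(-21420) + 11483 = (364716/17)*(-1/21420) + 11483 = -10131/10115 + 11483 = 116140414/10115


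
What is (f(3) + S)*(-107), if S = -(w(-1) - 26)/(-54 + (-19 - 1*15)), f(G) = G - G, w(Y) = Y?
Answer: 2889/88 ≈ 32.830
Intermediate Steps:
f(G) = 0
S = -27/88 (S = -(-1 - 26)/(-54 + (-19 - 1*15)) = -(-27)/(-54 + (-19 - 15)) = -(-27)/(-54 - 34) = -(-27)/(-88) = -(-27)*(-1)/88 = -1*27/88 = -27/88 ≈ -0.30682)
(f(3) + S)*(-107) = (0 - 27/88)*(-107) = -27/88*(-107) = 2889/88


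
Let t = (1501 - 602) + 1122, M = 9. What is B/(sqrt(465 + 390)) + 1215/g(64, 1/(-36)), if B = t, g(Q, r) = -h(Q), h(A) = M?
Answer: -135 + 2021*sqrt(95)/285 ≈ -65.883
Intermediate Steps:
h(A) = 9
t = 2021 (t = 899 + 1122 = 2021)
g(Q, r) = -9 (g(Q, r) = -1*9 = -9)
B = 2021
B/(sqrt(465 + 390)) + 1215/g(64, 1/(-36)) = 2021/(sqrt(465 + 390)) + 1215/(-9) = 2021/(sqrt(855)) + 1215*(-1/9) = 2021/((3*sqrt(95))) - 135 = 2021*(sqrt(95)/285) - 135 = 2021*sqrt(95)/285 - 135 = -135 + 2021*sqrt(95)/285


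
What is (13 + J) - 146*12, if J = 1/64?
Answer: -111295/64 ≈ -1739.0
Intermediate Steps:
J = 1/64 ≈ 0.015625
(13 + J) - 146*12 = (13 + 1/64) - 146*12 = 833/64 - 1752 = -111295/64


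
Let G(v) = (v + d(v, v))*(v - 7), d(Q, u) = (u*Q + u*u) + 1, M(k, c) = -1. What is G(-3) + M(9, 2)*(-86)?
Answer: -74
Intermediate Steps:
d(Q, u) = 1 + u**2 + Q*u (d(Q, u) = (Q*u + u**2) + 1 = (u**2 + Q*u) + 1 = 1 + u**2 + Q*u)
G(v) = (-7 + v)*(1 + v + 2*v**2) (G(v) = (v + (1 + v**2 + v*v))*(v - 7) = (v + (1 + v**2 + v**2))*(-7 + v) = (v + (1 + 2*v**2))*(-7 + v) = (1 + v + 2*v**2)*(-7 + v) = (-7 + v)*(1 + v + 2*v**2))
G(-3) + M(9, 2)*(-86) = (-7 - 13*(-3)**2 - 6*(-3) + 2*(-3)**3) - 1*(-86) = (-7 - 13*9 + 18 + 2*(-27)) + 86 = (-7 - 117 + 18 - 54) + 86 = -160 + 86 = -74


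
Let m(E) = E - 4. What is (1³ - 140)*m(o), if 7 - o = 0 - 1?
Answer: -556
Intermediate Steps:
o = 8 (o = 7 - (0 - 1) = 7 - 1*(-1) = 7 + 1 = 8)
m(E) = -4 + E
(1³ - 140)*m(o) = (1³ - 140)*(-4 + 8) = (1 - 140)*4 = -139*4 = -556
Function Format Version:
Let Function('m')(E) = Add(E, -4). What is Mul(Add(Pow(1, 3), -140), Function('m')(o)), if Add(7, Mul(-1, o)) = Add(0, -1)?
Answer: -556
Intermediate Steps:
o = 8 (o = Add(7, Mul(-1, Add(0, -1))) = Add(7, Mul(-1, -1)) = Add(7, 1) = 8)
Function('m')(E) = Add(-4, E)
Mul(Add(Pow(1, 3), -140), Function('m')(o)) = Mul(Add(Pow(1, 3), -140), Add(-4, 8)) = Mul(Add(1, -140), 4) = Mul(-139, 4) = -556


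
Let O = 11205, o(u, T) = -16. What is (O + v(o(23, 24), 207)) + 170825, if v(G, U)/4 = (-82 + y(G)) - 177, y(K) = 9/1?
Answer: 181030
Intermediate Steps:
y(K) = 9 (y(K) = 9*1 = 9)
v(G, U) = -1000 (v(G, U) = 4*((-82 + 9) - 177) = 4*(-73 - 177) = 4*(-250) = -1000)
(O + v(o(23, 24), 207)) + 170825 = (11205 - 1000) + 170825 = 10205 + 170825 = 181030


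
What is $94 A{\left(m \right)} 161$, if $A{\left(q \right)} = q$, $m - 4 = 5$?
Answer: $136206$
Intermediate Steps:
$m = 9$ ($m = 4 + 5 = 9$)
$94 A{\left(m \right)} 161 = 94 \cdot 9 \cdot 161 = 846 \cdot 161 = 136206$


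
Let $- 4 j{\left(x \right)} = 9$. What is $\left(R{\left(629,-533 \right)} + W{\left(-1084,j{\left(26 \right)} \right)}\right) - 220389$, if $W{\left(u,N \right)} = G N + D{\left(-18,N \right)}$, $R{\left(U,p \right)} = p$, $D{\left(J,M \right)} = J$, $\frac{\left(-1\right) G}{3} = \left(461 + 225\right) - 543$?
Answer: $- \frac{879899}{4} \approx -2.1997 \cdot 10^{5}$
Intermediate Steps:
$j{\left(x \right)} = - \frac{9}{4}$ ($j{\left(x \right)} = \left(- \frac{1}{4}\right) 9 = - \frac{9}{4}$)
$G = -429$ ($G = - 3 \left(\left(461 + 225\right) - 543\right) = - 3 \left(686 - 543\right) = \left(-3\right) 143 = -429$)
$W{\left(u,N \right)} = -18 - 429 N$ ($W{\left(u,N \right)} = - 429 N - 18 = -18 - 429 N$)
$\left(R{\left(629,-533 \right)} + W{\left(-1084,j{\left(26 \right)} \right)}\right) - 220389 = \left(-533 - - \frac{3789}{4}\right) - 220389 = \left(-533 + \left(-18 + \frac{3861}{4}\right)\right) - 220389 = \left(-533 + \frac{3789}{4}\right) - 220389 = \frac{1657}{4} - 220389 = - \frac{879899}{4}$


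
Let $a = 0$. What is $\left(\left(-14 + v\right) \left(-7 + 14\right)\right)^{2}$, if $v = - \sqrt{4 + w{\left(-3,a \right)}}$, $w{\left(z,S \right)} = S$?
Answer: $12544$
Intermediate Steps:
$v = -2$ ($v = - \sqrt{4 + 0} = - \sqrt{4} = \left(-1\right) 2 = -2$)
$\left(\left(-14 + v\right) \left(-7 + 14\right)\right)^{2} = \left(\left(-14 - 2\right) \left(-7 + 14\right)\right)^{2} = \left(\left(-16\right) 7\right)^{2} = \left(-112\right)^{2} = 12544$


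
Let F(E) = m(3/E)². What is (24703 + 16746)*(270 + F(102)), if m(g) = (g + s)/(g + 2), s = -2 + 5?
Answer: 53721178471/4761 ≈ 1.1284e+7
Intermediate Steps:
s = 3
m(g) = (3 + g)/(2 + g) (m(g) = (g + 3)/(g + 2) = (3 + g)/(2 + g))
F(E) = (3 + 3/E)²/(2 + 3/E)² (F(E) = ((3 + 3/E)/(2 + 3/E))² = (3 + 3/E)²/(2 + 3/E)²)
(24703 + 16746)*(270 + F(102)) = (24703 + 16746)*(270 + 9*(1 + 102)²/(3 + 2*102)²) = 41449*(270 + 9*103²/(3 + 204)²) = 41449*(270 + 9*10609/207²) = 41449*(270 + 9*10609*(1/42849)) = 41449*(270 + 10609/4761) = 41449*(1296079/4761) = 53721178471/4761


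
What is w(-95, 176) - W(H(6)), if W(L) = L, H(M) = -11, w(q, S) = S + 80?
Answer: 267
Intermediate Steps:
w(q, S) = 80 + S
w(-95, 176) - W(H(6)) = (80 + 176) - 1*(-11) = 256 + 11 = 267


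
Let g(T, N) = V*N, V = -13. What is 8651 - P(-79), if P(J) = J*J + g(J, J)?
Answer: 1383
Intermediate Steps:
g(T, N) = -13*N
P(J) = J² - 13*J (P(J) = J*J - 13*J = J² - 13*J)
8651 - P(-79) = 8651 - (-79)*(-13 - 79) = 8651 - (-79)*(-92) = 8651 - 1*7268 = 8651 - 7268 = 1383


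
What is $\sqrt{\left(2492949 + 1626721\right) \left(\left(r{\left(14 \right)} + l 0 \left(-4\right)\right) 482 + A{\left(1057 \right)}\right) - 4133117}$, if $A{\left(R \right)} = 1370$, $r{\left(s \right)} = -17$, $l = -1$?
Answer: $7 i \sqrt{573811453} \approx 1.6768 \cdot 10^{5} i$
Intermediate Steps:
$\sqrt{\left(2492949 + 1626721\right) \left(\left(r{\left(14 \right)} + l 0 \left(-4\right)\right) 482 + A{\left(1057 \right)}\right) - 4133117} = \sqrt{\left(2492949 + 1626721\right) \left(\left(-17 + \left(-1\right) 0 \left(-4\right)\right) 482 + 1370\right) - 4133117} = \sqrt{4119670 \left(\left(-17 + 0 \left(-4\right)\right) 482 + 1370\right) - 4133117} = \sqrt{4119670 \left(\left(-17 + 0\right) 482 + 1370\right) - 4133117} = \sqrt{4119670 \left(\left(-17\right) 482 + 1370\right) - 4133117} = \sqrt{4119670 \left(-8194 + 1370\right) - 4133117} = \sqrt{4119670 \left(-6824\right) - 4133117} = \sqrt{-28112628080 - 4133117} = \sqrt{-28116761197} = 7 i \sqrt{573811453}$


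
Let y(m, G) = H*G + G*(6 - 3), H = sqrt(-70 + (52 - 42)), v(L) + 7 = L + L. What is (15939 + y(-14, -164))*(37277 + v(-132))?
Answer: 571631682 - 12137968*I*sqrt(15) ≈ 5.7163e+8 - 4.701e+7*I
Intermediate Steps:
v(L) = -7 + 2*L (v(L) = -7 + (L + L) = -7 + 2*L)
H = 2*I*sqrt(15) (H = sqrt(-70 + 10) = sqrt(-60) = 2*I*sqrt(15) ≈ 7.746*I)
y(m, G) = 3*G + 2*I*G*sqrt(15) (y(m, G) = (2*I*sqrt(15))*G + G*(6 - 3) = 2*I*G*sqrt(15) + G*3 = 2*I*G*sqrt(15) + 3*G = 3*G + 2*I*G*sqrt(15))
(15939 + y(-14, -164))*(37277 + v(-132)) = (15939 - 164*(3 + 2*I*sqrt(15)))*(37277 + (-7 + 2*(-132))) = (15939 + (-492 - 328*I*sqrt(15)))*(37277 + (-7 - 264)) = (15447 - 328*I*sqrt(15))*(37277 - 271) = (15447 - 328*I*sqrt(15))*37006 = 571631682 - 12137968*I*sqrt(15)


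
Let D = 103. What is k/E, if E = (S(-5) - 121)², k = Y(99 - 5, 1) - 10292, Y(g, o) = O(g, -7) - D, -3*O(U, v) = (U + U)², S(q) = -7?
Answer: -66529/49152 ≈ -1.3535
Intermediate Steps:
O(U, v) = -4*U²/3 (O(U, v) = -(U + U)²/3 = -4*U²/3)
Y(g, o) = -103 - 4*g²/3 (Y(g, o) = -4*g²/3 - 1*103 = -4*g²/3 - 103 = -103 - 4*g²/3)
k = -66529/3 (k = (-103 - 4*(99 - 5)²/3) - 10292 = (-103 - 4/3*94²) - 10292 = (-103 - 4/3*8836) - 10292 = (-103 - 35344/3) - 10292 = -35653/3 - 10292 = -66529/3 ≈ -22176.)
E = 16384 (E = (-7 - 121)² = (-128)² = 16384)
k/E = -66529/3/16384 = -66529/3*1/16384 = -66529/49152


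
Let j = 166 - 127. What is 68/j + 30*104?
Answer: 121748/39 ≈ 3121.7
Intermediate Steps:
j = 39
68/j + 30*104 = 68/39 + 30*104 = 68*(1/39) + 3120 = 68/39 + 3120 = 121748/39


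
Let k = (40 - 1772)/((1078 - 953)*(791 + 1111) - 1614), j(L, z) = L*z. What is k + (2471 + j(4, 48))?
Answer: 157207109/59034 ≈ 2663.0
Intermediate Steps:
k = -433/59034 (k = -1732/(125*1902 - 1614) = -1732/(237750 - 1614) = -1732/236136 = -1732*1/236136 = -433/59034 ≈ -0.0073348)
k + (2471 + j(4, 48)) = -433/59034 + (2471 + 4*48) = -433/59034 + (2471 + 192) = -433/59034 + 2663 = 157207109/59034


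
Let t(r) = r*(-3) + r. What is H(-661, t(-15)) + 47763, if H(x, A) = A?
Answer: 47793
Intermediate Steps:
t(r) = -2*r (t(r) = -3*r + r = -2*r)
H(-661, t(-15)) + 47763 = -2*(-15) + 47763 = 30 + 47763 = 47793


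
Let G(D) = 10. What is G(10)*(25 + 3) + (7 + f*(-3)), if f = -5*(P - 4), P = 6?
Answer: 317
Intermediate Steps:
f = -10 (f = -5*(6 - 4) = -5*2 = -10)
G(10)*(25 + 3) + (7 + f*(-3)) = 10*(25 + 3) + (7 - 10*(-3)) = 10*28 + (7 + 30) = 280 + 37 = 317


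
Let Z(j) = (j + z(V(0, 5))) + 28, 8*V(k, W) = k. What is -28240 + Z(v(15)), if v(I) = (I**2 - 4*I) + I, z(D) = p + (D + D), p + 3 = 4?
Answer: -28031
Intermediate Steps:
V(k, W) = k/8
p = 1 (p = -3 + 4 = 1)
z(D) = 1 + 2*D (z(D) = 1 + (D + D) = 1 + 2*D)
v(I) = I**2 - 3*I
Z(j) = 29 + j (Z(j) = (j + (1 + 2*((1/8)*0))) + 28 = (j + (1 + 2*0)) + 28 = (j + (1 + 0)) + 28 = (j + 1) + 28 = (1 + j) + 28 = 29 + j)
-28240 + Z(v(15)) = -28240 + (29 + 15*(-3 + 15)) = -28240 + (29 + 15*12) = -28240 + (29 + 180) = -28240 + 209 = -28031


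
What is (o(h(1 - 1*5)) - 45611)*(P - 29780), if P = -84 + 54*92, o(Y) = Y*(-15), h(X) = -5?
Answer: 1133664256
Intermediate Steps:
o(Y) = -15*Y
P = 4884 (P = -84 + 4968 = 4884)
(o(h(1 - 1*5)) - 45611)*(P - 29780) = (-15*(-5) - 45611)*(4884 - 29780) = (75 - 45611)*(-24896) = -45536*(-24896) = 1133664256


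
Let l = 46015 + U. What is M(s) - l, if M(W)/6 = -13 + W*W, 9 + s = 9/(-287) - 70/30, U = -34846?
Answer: -2587719979/247107 ≈ -10472.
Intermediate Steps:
s = -9785/861 (s = -9 + (9/(-287) - 70/30) = -9 + (9*(-1/287) - 70*1/30) = -9 + (-9/287 - 7/3) = -9 - 2036/861 = -9785/861 ≈ -11.365)
M(W) = -78 + 6*W**2 (M(W) = 6*(-13 + W*W) = 6*(-13 + W**2) = -78 + 6*W**2)
l = 11169 (l = 46015 - 34846 = 11169)
M(s) - l = (-78 + 6*(-9785/861)**2) - 1*11169 = (-78 + 6*(95746225/741321)) - 11169 = (-78 + 191492450/247107) - 11169 = 172218104/247107 - 11169 = -2587719979/247107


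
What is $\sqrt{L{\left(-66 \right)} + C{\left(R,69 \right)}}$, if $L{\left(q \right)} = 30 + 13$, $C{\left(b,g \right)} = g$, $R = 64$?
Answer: $4 \sqrt{7} \approx 10.583$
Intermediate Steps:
$L{\left(q \right)} = 43$
$\sqrt{L{\left(-66 \right)} + C{\left(R,69 \right)}} = \sqrt{43 + 69} = \sqrt{112} = 4 \sqrt{7}$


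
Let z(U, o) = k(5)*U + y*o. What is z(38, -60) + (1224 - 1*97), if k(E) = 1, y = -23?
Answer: 2545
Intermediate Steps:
z(U, o) = U - 23*o (z(U, o) = 1*U - 23*o = U - 23*o)
z(38, -60) + (1224 - 1*97) = (38 - 23*(-60)) + (1224 - 1*97) = (38 + 1380) + (1224 - 97) = 1418 + 1127 = 2545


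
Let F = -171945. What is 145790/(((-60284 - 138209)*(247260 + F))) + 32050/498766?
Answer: 47905876935961/745630246413597 ≈ 0.064249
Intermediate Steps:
145790/(((-60284 - 138209)*(247260 + F))) + 32050/498766 = 145790/(((-60284 - 138209)*(247260 - 171945))) + 32050/498766 = 145790/((-198493*75315)) + 32050*(1/498766) = 145790/(-14949500295) + 16025/249383 = 145790*(-1/14949500295) + 16025/249383 = -29158/2989900059 + 16025/249383 = 47905876935961/745630246413597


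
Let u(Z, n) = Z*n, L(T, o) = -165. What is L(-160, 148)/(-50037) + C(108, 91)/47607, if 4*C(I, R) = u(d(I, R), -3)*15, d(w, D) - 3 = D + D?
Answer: -42793045/1058716204 ≈ -0.040420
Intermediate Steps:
d(w, D) = 3 + 2*D (d(w, D) = 3 + (D + D) = 3 + 2*D)
C(I, R) = -135/4 - 45*R/2 (C(I, R) = (((3 + 2*R)*(-3))*15)/4 = ((-9 - 6*R)*15)/4 = (-135 - 90*R)/4 = -135/4 - 45*R/2)
L(-160, 148)/(-50037) + C(108, 91)/47607 = -165/(-50037) + (-135/4 - 45/2*91)/47607 = -165*(-1/50037) + (-135/4 - 4095/2)*(1/47607) = 55/16679 - 8325/4*1/47607 = 55/16679 - 2775/63476 = -42793045/1058716204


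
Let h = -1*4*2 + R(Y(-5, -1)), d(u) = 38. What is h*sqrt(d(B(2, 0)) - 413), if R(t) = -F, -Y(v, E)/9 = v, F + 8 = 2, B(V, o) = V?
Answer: -10*I*sqrt(15) ≈ -38.73*I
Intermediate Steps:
F = -6 (F = -8 + 2 = -6)
Y(v, E) = -9*v
R(t) = 6 (R(t) = -1*(-6) = 6)
h = -2 (h = -1*4*2 + 6 = -4*2 + 6 = -8 + 6 = -2)
h*sqrt(d(B(2, 0)) - 413) = -2*sqrt(38 - 413) = -10*I*sqrt(15)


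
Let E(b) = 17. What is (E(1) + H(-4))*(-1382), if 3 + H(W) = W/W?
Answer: -20730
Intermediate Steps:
H(W) = -2 (H(W) = -3 + W/W = -3 + 1 = -2)
(E(1) + H(-4))*(-1382) = (17 - 2)*(-1382) = 15*(-1382) = -20730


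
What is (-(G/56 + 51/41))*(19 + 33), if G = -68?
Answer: -442/287 ≈ -1.5401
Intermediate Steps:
(-(G/56 + 51/41))*(19 + 33) = (-(-68/56 + 51/41))*(19 + 33) = -(-68*1/56 + 51*(1/41))*52 = -(-17/14 + 51/41)*52 = -1*17/574*52 = -17/574*52 = -442/287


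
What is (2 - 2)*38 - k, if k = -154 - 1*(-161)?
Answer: -7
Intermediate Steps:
k = 7 (k = -154 + 161 = 7)
(2 - 2)*38 - k = (2 - 2)*38 - 1*7 = 0*38 - 7 = 0 - 7 = -7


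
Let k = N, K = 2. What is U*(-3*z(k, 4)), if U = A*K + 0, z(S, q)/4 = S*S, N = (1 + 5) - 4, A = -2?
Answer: 192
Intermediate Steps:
N = 2 (N = 6 - 4 = 2)
k = 2
z(S, q) = 4*S**2 (z(S, q) = 4*(S*S) = 4*S**2)
U = -4 (U = -2*2 + 0 = -4 + 0 = -4)
U*(-3*z(k, 4)) = -(-12)*4*2**2 = -(-12)*4*4 = -(-12)*16 = -4*(-48) = 192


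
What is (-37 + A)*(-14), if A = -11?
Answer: 672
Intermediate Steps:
(-37 + A)*(-14) = (-37 - 11)*(-14) = -48*(-14) = 672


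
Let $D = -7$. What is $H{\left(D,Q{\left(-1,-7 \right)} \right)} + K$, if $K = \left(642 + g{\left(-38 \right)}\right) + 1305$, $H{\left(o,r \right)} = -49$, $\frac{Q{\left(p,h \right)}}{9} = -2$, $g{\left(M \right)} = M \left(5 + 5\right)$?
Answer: $1518$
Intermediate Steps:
$g{\left(M \right)} = 10 M$ ($g{\left(M \right)} = M 10 = 10 M$)
$Q{\left(p,h \right)} = -18$ ($Q{\left(p,h \right)} = 9 \left(-2\right) = -18$)
$K = 1567$ ($K = \left(642 + 10 \left(-38\right)\right) + 1305 = \left(642 - 380\right) + 1305 = 262 + 1305 = 1567$)
$H{\left(D,Q{\left(-1,-7 \right)} \right)} + K = -49 + 1567 = 1518$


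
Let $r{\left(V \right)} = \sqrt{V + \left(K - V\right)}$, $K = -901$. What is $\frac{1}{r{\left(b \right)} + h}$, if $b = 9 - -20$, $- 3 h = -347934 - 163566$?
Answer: $\frac{170500}{29070250901} - \frac{i \sqrt{901}}{29070250901} \approx 5.8651 \cdot 10^{-6} - 1.0326 \cdot 10^{-9} i$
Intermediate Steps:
$h = 170500$ ($h = - \frac{-347934 - 163566}{3} = \left(- \frac{1}{3}\right) \left(-511500\right) = 170500$)
$b = 29$ ($b = 9 + 20 = 29$)
$r{\left(V \right)} = i \sqrt{901}$ ($r{\left(V \right)} = \sqrt{V - \left(901 + V\right)} = \sqrt{-901} = i \sqrt{901}$)
$\frac{1}{r{\left(b \right)} + h} = \frac{1}{i \sqrt{901} + 170500} = \frac{1}{170500 + i \sqrt{901}}$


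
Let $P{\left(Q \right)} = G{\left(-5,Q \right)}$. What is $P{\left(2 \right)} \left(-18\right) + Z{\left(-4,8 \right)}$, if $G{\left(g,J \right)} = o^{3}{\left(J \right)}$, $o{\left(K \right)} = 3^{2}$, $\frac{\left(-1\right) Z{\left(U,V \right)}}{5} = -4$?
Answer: $-13102$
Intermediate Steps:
$Z{\left(U,V \right)} = 20$ ($Z{\left(U,V \right)} = \left(-5\right) \left(-4\right) = 20$)
$o{\left(K \right)} = 9$
$G{\left(g,J \right)} = 729$ ($G{\left(g,J \right)} = 9^{3} = 729$)
$P{\left(Q \right)} = 729$
$P{\left(2 \right)} \left(-18\right) + Z{\left(-4,8 \right)} = 729 \left(-18\right) + 20 = -13122 + 20 = -13102$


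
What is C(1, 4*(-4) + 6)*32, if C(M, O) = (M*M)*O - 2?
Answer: -384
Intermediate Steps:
C(M, O) = -2 + O*M² (C(M, O) = M²*O - 2 = O*M² - 2 = -2 + O*M²)
C(1, 4*(-4) + 6)*32 = (-2 + (4*(-4) + 6)*1²)*32 = (-2 + (-16 + 6)*1)*32 = (-2 - 10*1)*32 = (-2 - 10)*32 = -12*32 = -384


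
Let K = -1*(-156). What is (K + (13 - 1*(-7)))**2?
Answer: 30976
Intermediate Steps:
K = 156
(K + (13 - 1*(-7)))**2 = (156 + (13 - 1*(-7)))**2 = (156 + (13 + 7))**2 = (156 + 20)**2 = 176**2 = 30976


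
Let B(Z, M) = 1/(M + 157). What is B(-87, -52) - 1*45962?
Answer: -4826009/105 ≈ -45962.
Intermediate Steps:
B(Z, M) = 1/(157 + M)
B(-87, -52) - 1*45962 = 1/(157 - 52) - 1*45962 = 1/105 - 45962 = -4826009/105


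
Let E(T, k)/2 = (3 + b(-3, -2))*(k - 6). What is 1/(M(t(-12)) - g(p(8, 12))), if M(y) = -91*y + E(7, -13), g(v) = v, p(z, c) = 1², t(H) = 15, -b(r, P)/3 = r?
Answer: -1/1822 ≈ -0.00054885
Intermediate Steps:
b(r, P) = -3*r
p(z, c) = 1
E(T, k) = -144 + 24*k (E(T, k) = 2*((3 - 3*(-3))*(k - 6)) = 2*((3 + 9)*(-6 + k)) = 2*(12*(-6 + k)) = 2*(-72 + 12*k) = -144 + 24*k)
M(y) = -456 - 91*y (M(y) = -91*y + (-144 + 24*(-13)) = -91*y + (-144 - 312) = -91*y - 456 = -456 - 91*y)
1/(M(t(-12)) - g(p(8, 12))) = 1/((-456 - 91*15) - 1*1) = 1/((-456 - 1365) - 1) = 1/(-1821 - 1) = 1/(-1822) = -1/1822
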